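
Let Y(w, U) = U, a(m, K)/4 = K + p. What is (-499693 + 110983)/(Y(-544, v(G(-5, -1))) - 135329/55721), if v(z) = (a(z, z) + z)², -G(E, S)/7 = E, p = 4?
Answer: -3609884985/338770412 ≈ -10.656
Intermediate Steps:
a(m, K) = 16 + 4*K (a(m, K) = 4*(K + 4) = 4*(4 + K) = 16 + 4*K)
G(E, S) = -7*E
v(z) = (16 + 5*z)² (v(z) = ((16 + 4*z) + z)² = (16 + 5*z)²)
(-499693 + 110983)/(Y(-544, v(G(-5, -1))) - 135329/55721) = (-499693 + 110983)/((16 + 5*(-7*(-5)))² - 135329/55721) = -388710/((16 + 5*35)² - 135329*1/55721) = -388710/((16 + 175)² - 135329/55721) = -388710/(191² - 135329/55721) = -388710/(36481 - 135329/55721) = -388710/2032622472/55721 = -388710*55721/2032622472 = -3609884985/338770412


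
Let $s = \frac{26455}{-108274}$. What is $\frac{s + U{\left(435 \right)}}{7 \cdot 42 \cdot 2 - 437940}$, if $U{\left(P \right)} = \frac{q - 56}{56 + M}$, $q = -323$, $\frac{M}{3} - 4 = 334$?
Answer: $\frac{2889279}{2111192499140} \approx 1.3686 \cdot 10^{-6}$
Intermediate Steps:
$M = 1014$ ($M = 12 + 3 \cdot 334 = 12 + 1002 = 1014$)
$s = - \frac{26455}{108274}$ ($s = 26455 \left(- \frac{1}{108274}\right) = - \frac{26455}{108274} \approx -0.24433$)
$U{\left(P \right)} = - \frac{379}{1070}$ ($U{\left(P \right)} = \frac{-323 - 56}{56 + 1014} = - \frac{379}{1070}$)
$\frac{s + U{\left(435 \right)}}{7 \cdot 42 \cdot 2 - 437940} = \frac{- \frac{26455}{108274} - \frac{379}{1070}}{7 \cdot 42 \cdot 2 - 437940} = - \frac{17335674}{28963295 \left(294 \cdot 2 - 437940\right)} = - \frac{17335674}{28963295 \left(588 - 437940\right)} = - \frac{17335674}{28963295 \left(-437352\right)} = \left(- \frac{17335674}{28963295}\right) \left(- \frac{1}{437352}\right) = \frac{2889279}{2111192499140}$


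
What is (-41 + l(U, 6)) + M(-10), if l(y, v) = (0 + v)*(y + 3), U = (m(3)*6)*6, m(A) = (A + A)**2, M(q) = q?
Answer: 7743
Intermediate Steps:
m(A) = 4*A**2 (m(A) = (2*A)**2 = 4*A**2)
U = 1296 (U = ((4*3**2)*6)*6 = ((4*9)*6)*6 = (36*6)*6 = 216*6 = 1296)
l(y, v) = v*(3 + y)
(-41 + l(U, 6)) + M(-10) = (-41 + 6*(3 + 1296)) - 10 = (-41 + 6*1299) - 10 = (-41 + 7794) - 10 = 7753 - 10 = 7743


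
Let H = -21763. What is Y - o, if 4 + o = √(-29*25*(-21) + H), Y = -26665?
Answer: -26661 - I*√6538 ≈ -26661.0 - 80.858*I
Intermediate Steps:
o = -4 + I*√6538 (o = -4 + √(-29*25*(-21) - 21763) = -4 + √(-725*(-21) - 21763) = -4 + √(15225 - 21763) = -4 + √(-6538) = -4 + I*√6538 ≈ -4.0 + 80.858*I)
Y - o = -26665 - (-4 + I*√6538) = -26665 + (4 - I*√6538) = -26661 - I*√6538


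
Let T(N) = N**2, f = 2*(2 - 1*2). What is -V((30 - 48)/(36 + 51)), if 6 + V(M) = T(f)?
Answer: 6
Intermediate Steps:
f = 0 (f = 2*(2 - 2) = 2*0 = 0)
V(M) = -6 (V(M) = -6 + 0**2 = -6 + 0 = -6)
-V((30 - 48)/(36 + 51)) = -1*(-6) = 6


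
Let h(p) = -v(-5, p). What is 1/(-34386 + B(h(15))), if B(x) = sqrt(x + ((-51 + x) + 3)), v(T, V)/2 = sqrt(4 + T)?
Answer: -5082238094373/174757846207492244 - 295599261*sqrt(-12 - I)/174757846207492244 + 17193*I/174757846207492244 + I*sqrt(-12 - I)/174757846207492244 ≈ -2.9082e-5 + 5.8646e-9*I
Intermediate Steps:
v(T, V) = 2*sqrt(4 + T)
h(p) = -2*I (h(p) = -2*sqrt(4 - 5) = -2*sqrt(-1) = -2*I)
B(x) = sqrt(-48 + 2*x) (B(x) = sqrt(x + (-48 + x)) = sqrt(-48 + 2*x))
1/(-34386 + B(h(15))) = 1/(-34386 + sqrt(-48 + 2*(-2*I))) = 1/(-34386 + sqrt(-48 - 4*I))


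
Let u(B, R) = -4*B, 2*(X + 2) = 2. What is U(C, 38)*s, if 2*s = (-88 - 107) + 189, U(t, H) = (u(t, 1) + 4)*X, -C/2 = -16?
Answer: -372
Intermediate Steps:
X = -1 (X = -2 + (½)*2 = -2 + 1 = -1)
C = 32 (C = -2*(-16) = 32)
U(t, H) = -4 + 4*t (U(t, H) = (-4*t + 4)*(-1) = (4 - 4*t)*(-1) = -4 + 4*t)
s = -3 (s = ((-88 - 107) + 189)/2 = (-195 + 189)/2 = (½)*(-6) = -3)
U(C, 38)*s = (-4 + 4*32)*(-3) = (-4 + 128)*(-3) = 124*(-3) = -372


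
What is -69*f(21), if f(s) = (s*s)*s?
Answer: -639009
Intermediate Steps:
f(s) = s³ (f(s) = s²*s = s³)
-69*f(21) = -69*21³ = -69*9261 = -639009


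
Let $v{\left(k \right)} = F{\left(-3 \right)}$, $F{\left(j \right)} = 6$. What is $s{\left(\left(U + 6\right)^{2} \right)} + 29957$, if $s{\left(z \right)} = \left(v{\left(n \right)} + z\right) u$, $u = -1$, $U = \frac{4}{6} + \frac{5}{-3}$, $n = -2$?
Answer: $29926$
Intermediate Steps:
$U = -1$ ($U = 4 \cdot \frac{1}{6} + 5 \left(- \frac{1}{3}\right) = \frac{2}{3} - \frac{5}{3} = -1$)
$v{\left(k \right)} = 6$
$s{\left(z \right)} = -6 - z$ ($s{\left(z \right)} = \left(6 + z\right) \left(-1\right) = -6 - z$)
$s{\left(\left(U + 6\right)^{2} \right)} + 29957 = \left(-6 - \left(-1 + 6\right)^{2}\right) + 29957 = \left(-6 - 5^{2}\right) + 29957 = \left(-6 - 25\right) + 29957 = -31 + 29957 = 29926$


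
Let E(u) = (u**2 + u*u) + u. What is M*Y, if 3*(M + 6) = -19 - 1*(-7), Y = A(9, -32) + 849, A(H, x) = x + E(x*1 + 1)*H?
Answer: -178360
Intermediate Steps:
E(u) = u + 2*u**2 (E(u) = (u**2 + u**2) + u = 2*u**2 + u = u + 2*u**2)
A(H, x) = x + H*(1 + x)*(3 + 2*x) (A(H, x) = x + ((x*1 + 1)*(1 + 2*(x*1 + 1)))*H = x + ((x + 1)*(1 + 2*(x + 1)))*H = x + ((1 + x)*(1 + 2*(1 + x)))*H = x + ((1 + x)*(1 + (2 + 2*x)))*H = x + ((1 + x)*(3 + 2*x))*H = x + H*(1 + x)*(3 + 2*x))
Y = 17836 (Y = (-32 + 9*(1 - 32)*(3 + 2*(-32))) + 849 = (-32 + 9*(-31)*(3 - 64)) + 849 = (-32 + 9*(-31)*(-61)) + 849 = (-32 + 17019) + 849 = 16987 + 849 = 17836)
M = -10 (M = -6 + (-19 - 1*(-7))/3 = -6 + (-19 + 7)/3 = -6 + (1/3)*(-12) = -6 - 4 = -10)
M*Y = -10*17836 = -178360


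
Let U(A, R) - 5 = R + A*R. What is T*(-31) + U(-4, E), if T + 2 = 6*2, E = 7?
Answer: -326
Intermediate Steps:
U(A, R) = 5 + R + A*R (U(A, R) = 5 + (R + A*R) = 5 + R + A*R)
T = 10 (T = -2 + 6*2 = -2 + 12 = 10)
T*(-31) + U(-4, E) = 10*(-31) + (5 + 7 - 4*7) = -310 + (5 + 7 - 28) = -310 - 16 = -326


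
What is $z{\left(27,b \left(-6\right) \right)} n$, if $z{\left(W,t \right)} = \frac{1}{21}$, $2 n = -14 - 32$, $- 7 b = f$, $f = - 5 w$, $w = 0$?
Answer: $- \frac{23}{21} \approx -1.0952$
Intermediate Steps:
$f = 0$ ($f = \left(-5\right) 0 = 0$)
$b = 0$ ($b = \left(- \frac{1}{7}\right) 0 = 0$)
$n = -23$ ($n = \frac{-14 - 32}{2} = \frac{1}{2} \left(-46\right) = -23$)
$z{\left(W,t \right)} = \frac{1}{21}$
$z{\left(27,b \left(-6\right) \right)} n = \frac{1}{21} \left(-23\right) = - \frac{23}{21}$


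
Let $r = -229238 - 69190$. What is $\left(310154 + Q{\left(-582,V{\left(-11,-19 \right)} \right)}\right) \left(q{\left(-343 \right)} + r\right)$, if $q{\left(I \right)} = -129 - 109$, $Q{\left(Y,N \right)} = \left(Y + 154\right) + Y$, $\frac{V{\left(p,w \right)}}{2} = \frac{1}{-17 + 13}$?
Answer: $-92330801904$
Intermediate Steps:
$V{\left(p,w \right)} = - \frac{1}{2}$ ($V{\left(p,w \right)} = \frac{2}{-17 + 13} = \frac{2}{-4} = 2 \left(- \frac{1}{4}\right) = - \frac{1}{2}$)
$Q{\left(Y,N \right)} = 154 + 2 Y$ ($Q{\left(Y,N \right)} = \left(154 + Y\right) + Y = 154 + 2 Y$)
$q{\left(I \right)} = -238$
$r = -298428$
$\left(310154 + Q{\left(-582,V{\left(-11,-19 \right)} \right)}\right) \left(q{\left(-343 \right)} + r\right) = \left(310154 + \left(154 + 2 \left(-582\right)\right)\right) \left(-238 - 298428\right) = \left(310154 + \left(154 - 1164\right)\right) \left(-298666\right) = \left(310154 - 1010\right) \left(-298666\right) = 309144 \left(-298666\right) = -92330801904$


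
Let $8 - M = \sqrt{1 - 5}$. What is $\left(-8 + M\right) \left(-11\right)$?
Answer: $22 i \approx 22.0 i$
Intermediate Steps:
$M = 8 - 2 i$ ($M = 8 - \sqrt{1 - 5} = 8 - \sqrt{-4} = 8 - 2 i \approx 8.0 - 2.0 i$)
$\left(-8 + M\right) \left(-11\right) = \left(-8 + \left(8 - 2 i\right)\right) \left(-11\right) = - 2 i \left(-11\right) = 22 i$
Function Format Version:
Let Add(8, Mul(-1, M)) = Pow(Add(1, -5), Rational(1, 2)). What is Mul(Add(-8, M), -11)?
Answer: Mul(22, I) ≈ Mul(22.000, I)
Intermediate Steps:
M = Add(8, Mul(-2, I)) (M = Add(8, Mul(-1, Pow(Add(1, -5), Rational(1, 2)))) = Add(8, Mul(-1, Pow(-4, Rational(1, 2)))) = Add(8, Mul(-1, Mul(2, I))) = Add(8, Mul(-2, I)) ≈ Add(8.0000, Mul(-2.0000, I)))
Mul(Add(-8, M), -11) = Mul(Add(-8, Add(8, Mul(-2, I))), -11) = Mul(Mul(-2, I), -11) = Mul(22, I)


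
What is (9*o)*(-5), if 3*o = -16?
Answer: 240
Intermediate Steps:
o = -16/3 (o = (⅓)*(-16) = -16/3 ≈ -5.3333)
(9*o)*(-5) = (9*(-16/3))*(-5) = -48*(-5) = 240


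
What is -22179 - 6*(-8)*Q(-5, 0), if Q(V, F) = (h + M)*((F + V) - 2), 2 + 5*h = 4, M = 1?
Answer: -113247/5 ≈ -22649.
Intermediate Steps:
h = ⅖ (h = -⅖ + (⅕)*4 = -⅖ + ⅘ = ⅖ ≈ 0.40000)
Q(V, F) = -14/5 + 7*F/5 + 7*V/5 (Q(V, F) = (⅖ + 1)*((F + V) - 2) = 7*(-2 + F + V)/5 = -14/5 + 7*F/5 + 7*V/5)
-22179 - 6*(-8)*Q(-5, 0) = -22179 - 6*(-8)*(-14/5 + (7/5)*0 + (7/5)*(-5)) = -22179 - (-48)*(-14/5 + 0 - 7) = -22179 - (-48)*(-49)/5 = -22179 - 1*2352/5 = -22179 - 2352/5 = -113247/5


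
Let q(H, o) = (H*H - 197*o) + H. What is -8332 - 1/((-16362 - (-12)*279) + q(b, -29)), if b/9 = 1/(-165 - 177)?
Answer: -87841616648/10542681 ≈ -8332.0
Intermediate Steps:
b = -1/38 (b = 9/(-165 - 177) = 9/(-342) = 9*(-1/342) = -1/38 ≈ -0.026316)
q(H, o) = H + H² - 197*o (q(H, o) = (H² - 197*o) + H = H + H² - 197*o)
-8332 - 1/((-16362 - (-12)*279) + q(b, -29)) = -8332 - 1/((-16362 - (-12)*279) + (-1/38 + (-1/38)² - 197*(-29))) = -8332 - 1/((-16362 - 1*(-3348)) + (-1/38 + 1/1444 + 5713)) = -8332 - 1/((-16362 + 3348) + 8249535/1444) = -8332 - 1/(-13014 + 8249535/1444) = -8332 - 1/(-10542681/1444) = -8332 - 1*(-1444/10542681) = -8332 + 1444/10542681 = -87841616648/10542681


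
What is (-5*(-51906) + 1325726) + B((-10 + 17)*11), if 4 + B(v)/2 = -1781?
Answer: 1581686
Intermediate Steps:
B(v) = -3570 (B(v) = -8 + 2*(-1781) = -8 - 3562 = -3570)
(-5*(-51906) + 1325726) + B((-10 + 17)*11) = (-5*(-51906) + 1325726) - 3570 = (259530 + 1325726) - 3570 = 1585256 - 3570 = 1581686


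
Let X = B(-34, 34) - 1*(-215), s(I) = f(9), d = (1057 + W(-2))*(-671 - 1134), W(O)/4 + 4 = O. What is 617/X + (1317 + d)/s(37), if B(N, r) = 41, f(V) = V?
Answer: -476985935/2304 ≈ -2.0703e+5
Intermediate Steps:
W(O) = -16 + 4*O
d = -1864565 (d = (1057 + (-16 + 4*(-2)))*(-671 - 1134) = (1057 + (-16 - 8))*(-1805) = (1057 - 24)*(-1805) = 1033*(-1805) = -1864565)
s(I) = 9
X = 256 (X = 41 - 1*(-215) = 41 + 215 = 256)
617/X + (1317 + d)/s(37) = 617/256 + (1317 - 1864565)/9 = 617*(1/256) - 1863248*⅑ = 617/256 - 1863248/9 = -476985935/2304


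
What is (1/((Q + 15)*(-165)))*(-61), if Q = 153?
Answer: 61/27720 ≈ 0.0022006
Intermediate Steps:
(1/((Q + 15)*(-165)))*(-61) = (1/((153 + 15)*(-165)))*(-61) = (-1/165/168)*(-61) = ((1/168)*(-1/165))*(-61) = -1/27720*(-61) = 61/27720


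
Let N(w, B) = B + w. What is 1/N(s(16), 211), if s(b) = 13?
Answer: 1/224 ≈ 0.0044643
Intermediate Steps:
1/N(s(16), 211) = 1/(211 + 13) = 1/224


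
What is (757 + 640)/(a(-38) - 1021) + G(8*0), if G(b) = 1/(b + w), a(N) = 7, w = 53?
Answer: -73027/53742 ≈ -1.3588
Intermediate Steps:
G(b) = 1/(53 + b) (G(b) = 1/(b + 53) = 1/(53 + b))
(757 + 640)/(a(-38) - 1021) + G(8*0) = (757 + 640)/(7 - 1021) + 1/(53 + 8*0) = 1397/(-1014) + 1/(53 + 0) = 1397*(-1/1014) + 1/53 = -1397/1014 + 1/53 = -73027/53742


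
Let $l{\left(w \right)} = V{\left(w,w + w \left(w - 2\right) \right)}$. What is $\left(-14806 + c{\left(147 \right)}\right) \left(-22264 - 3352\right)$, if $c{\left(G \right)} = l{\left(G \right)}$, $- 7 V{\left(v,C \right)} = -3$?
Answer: $\frac{2654816624}{7} \approx 3.7926 \cdot 10^{8}$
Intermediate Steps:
$V{\left(v,C \right)} = \frac{3}{7}$ ($V{\left(v,C \right)} = \left(- \frac{1}{7}\right) \left(-3\right) = \frac{3}{7}$)
$l{\left(w \right)} = \frac{3}{7}$
$c{\left(G \right)} = \frac{3}{7}$
$\left(-14806 + c{\left(147 \right)}\right) \left(-22264 - 3352\right) = \left(-14806 + \frac{3}{7}\right) \left(-22264 - 3352\right) = \left(- \frac{103639}{7}\right) \left(-25616\right) = \frac{2654816624}{7}$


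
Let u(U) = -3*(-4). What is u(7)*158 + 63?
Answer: 1959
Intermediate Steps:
u(U) = 12
u(7)*158 + 63 = 12*158 + 63 = 1896 + 63 = 1959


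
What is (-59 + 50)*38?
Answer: -342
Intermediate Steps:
(-59 + 50)*38 = -9*38 = -342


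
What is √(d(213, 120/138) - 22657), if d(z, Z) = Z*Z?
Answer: I*√11985153/23 ≈ 150.52*I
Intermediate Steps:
d(z, Z) = Z²
√(d(213, 120/138) - 22657) = √((120/138)² - 22657) = √((120*(1/138))² - 22657) = √((20/23)² - 22657) = √(400/529 - 22657) = √(-11985153/529) = I*√11985153/23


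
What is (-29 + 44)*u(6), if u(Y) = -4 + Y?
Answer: 30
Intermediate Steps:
(-29 + 44)*u(6) = (-29 + 44)*(-4 + 6) = 15*2 = 30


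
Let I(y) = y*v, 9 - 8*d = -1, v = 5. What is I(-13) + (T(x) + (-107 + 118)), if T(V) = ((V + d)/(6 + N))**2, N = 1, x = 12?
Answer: -39527/784 ≈ -50.417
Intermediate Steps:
d = 5/4 (d = 9/8 - 1/8*(-1) = 9/8 + 1/8 = 5/4 ≈ 1.2500)
T(V) = (5/28 + V/7)**2 (T(V) = ((V + 5/4)/(6 + 1))**2 = ((5/4 + V)/7)**2 = ((5/4 + V)*(1/7))**2 = (5/28 + V/7)**2)
I(y) = 5*y (I(y) = y*5 = 5*y)
I(-13) + (T(x) + (-107 + 118)) = 5*(-13) + ((5 + 4*12)**2/784 + (-107 + 118)) = -65 + ((5 + 48)**2/784 + 11) = -65 + ((1/784)*53**2 + 11) = -65 + ((1/784)*2809 + 11) = -65 + (2809/784 + 11) = -65 + 11433/784 = -39527/784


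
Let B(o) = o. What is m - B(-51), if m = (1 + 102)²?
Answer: 10660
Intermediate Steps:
m = 10609 (m = 103² = 10609)
m - B(-51) = 10609 - 1*(-51) = 10609 + 51 = 10660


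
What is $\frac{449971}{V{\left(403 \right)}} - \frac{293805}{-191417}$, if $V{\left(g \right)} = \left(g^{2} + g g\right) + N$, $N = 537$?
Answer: $\frac{181723024682}{62278478035} \approx 2.9179$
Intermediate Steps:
$V{\left(g \right)} = 537 + 2 g^{2}$ ($V{\left(g \right)} = \left(g^{2} + g g\right) + 537 = \left(g^{2} + g^{2}\right) + 537 = 2 g^{2} + 537 = 537 + 2 g^{2}$)
$\frac{449971}{V{\left(403 \right)}} - \frac{293805}{-191417} = \frac{449971}{537 + 2 \cdot 403^{2}} - \frac{293805}{-191417} = \frac{449971}{537 + 2 \cdot 162409} - - \frac{293805}{191417} = \frac{449971}{537 + 324818} + \frac{293805}{191417} = \frac{449971}{325355} + \frac{293805}{191417} = \frac{181723024682}{62278478035}$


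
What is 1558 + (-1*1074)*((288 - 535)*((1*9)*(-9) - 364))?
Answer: -118047152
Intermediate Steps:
1558 + (-1*1074)*((288 - 535)*((1*9)*(-9) - 364)) = 1558 - (-265278)*(9*(-9) - 364) = 1558 - (-265278)*(-81 - 364) = 1558 - (-265278)*(-445) = 1558 - 1074*109915 = 1558 - 118048710 = -118047152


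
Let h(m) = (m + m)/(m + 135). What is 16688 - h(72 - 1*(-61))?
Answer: 2236059/134 ≈ 16687.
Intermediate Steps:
h(m) = 2*m/(135 + m) (h(m) = (2*m)/(135 + m) = 2*m/(135 + m))
16688 - h(72 - 1*(-61)) = 16688 - 2*(72 - 1*(-61))/(135 + (72 - 1*(-61))) = 16688 - 2*(72 + 61)/(135 + (72 + 61)) = 16688 - 2*133/(135 + 133) = 16688 - 2*133/268 = 16688 - 1*133/134 = 16688 - 133/134 = 2236059/134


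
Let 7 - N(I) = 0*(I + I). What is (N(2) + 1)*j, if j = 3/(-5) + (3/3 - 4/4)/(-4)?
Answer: -24/5 ≈ -4.8000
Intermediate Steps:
j = -⅗ (j = 3*(-⅕) + (3*(⅓) - 4*¼)*(-¼) = -⅗ + (1 - 1)*(-¼) = -⅗ + 0*(-¼) = -⅗ + 0 = -⅗ ≈ -0.60000)
N(I) = 7 (N(I) = 7 - 0*(I + I) = 7 - 0*2*I = 7 - 1*0 = 7 + 0 = 7)
(N(2) + 1)*j = (7 + 1)*(-⅗) = 8*(-⅗) = -24/5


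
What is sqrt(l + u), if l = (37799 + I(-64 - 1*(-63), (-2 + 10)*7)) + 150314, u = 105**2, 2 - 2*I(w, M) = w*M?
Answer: sqrt(199167) ≈ 446.28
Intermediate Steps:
I(w, M) = 1 - M*w/2 (I(w, M) = 1 - w*M/2 = 1 - M*w/2)
u = 11025
l = 188142 (l = (37799 + (1 - (-2 + 10)*7*(-64 - 1*(-63))/2)) + 150314 = (37799 + (1 - 8*7*(-64 + 63)/2)) + 150314 = (37799 + (1 - 1/2*56*(-1))) + 150314 = (37799 + (1 + 28)) + 150314 = (37799 + 29) + 150314 = 37828 + 150314 = 188142)
sqrt(l + u) = sqrt(188142 + 11025) = sqrt(199167)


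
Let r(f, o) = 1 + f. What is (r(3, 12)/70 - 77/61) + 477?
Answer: 1015822/2135 ≈ 475.79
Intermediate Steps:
(r(3, 12)/70 - 77/61) + 477 = ((1 + 3)/70 - 77/61) + 477 = (4*(1/70) - 77*1/61) + 477 = (2/35 - 77/61) + 477 = -2573/2135 + 477 = 1015822/2135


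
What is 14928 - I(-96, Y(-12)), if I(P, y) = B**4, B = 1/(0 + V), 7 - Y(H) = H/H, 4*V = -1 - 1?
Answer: 14912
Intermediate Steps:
V = -1/2 (V = (-1 - 1)/4 = (1/4)*(-2) = -1/2 ≈ -0.50000)
Y(H) = 6 (Y(H) = 7 - H/H = 7 - 1*1 = 7 - 1 = 6)
B = -2 (B = 1/(0 - 1/2) = 1/(-1/2) = -2)
I(P, y) = 16 (I(P, y) = (-2)**4 = 16)
14928 - I(-96, Y(-12)) = 14928 - 1*16 = 14928 - 16 = 14912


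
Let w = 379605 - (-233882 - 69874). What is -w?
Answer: -683361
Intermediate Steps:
w = 683361 (w = 379605 - 1*(-303756) = 379605 + 303756 = 683361)
-w = -1*683361 = -683361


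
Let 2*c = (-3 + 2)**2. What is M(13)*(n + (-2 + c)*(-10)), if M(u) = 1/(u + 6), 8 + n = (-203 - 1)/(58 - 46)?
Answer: -10/19 ≈ -0.52632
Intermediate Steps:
c = 1/2 (c = (-3 + 2)**2/2 = (1/2)*(-1)**2 = (1/2)*1 = 1/2 ≈ 0.50000)
n = -25 (n = -8 + (-203 - 1)/(58 - 46) = -8 - 204/12 = -8 - 204*1/12 = -8 - 17 = -25)
M(u) = 1/(6 + u)
M(13)*(n + (-2 + c)*(-10)) = (-25 + (-2 + 1/2)*(-10))/(6 + 13) = (-25 - 3/2*(-10))/19 = (-25 + 15)/19 = (1/19)*(-10) = -10/19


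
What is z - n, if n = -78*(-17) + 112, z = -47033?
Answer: -48471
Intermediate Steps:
n = 1438 (n = 1326 + 112 = 1438)
z - n = -47033 - 1*1438 = -47033 - 1438 = -48471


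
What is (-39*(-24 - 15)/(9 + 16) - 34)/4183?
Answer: 671/104575 ≈ 0.0064164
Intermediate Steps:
(-39*(-24 - 15)/(9 + 16) - 34)/4183 = (-(-1521)/25 - 34)*(1/4183) = (-39*(-39/25) - 34)*(1/4183) = (1521/25 - 34)*(1/4183) = (671/25)*(1/4183) = 671/104575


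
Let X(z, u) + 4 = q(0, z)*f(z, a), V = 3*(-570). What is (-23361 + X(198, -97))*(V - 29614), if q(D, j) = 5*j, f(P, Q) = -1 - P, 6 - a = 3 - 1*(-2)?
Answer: 6903026500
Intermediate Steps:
a = 1 (a = 6 - (3 - 1*(-2)) = 6 - (3 + 2) = 6 - 1*5 = 6 - 5 = 1)
V = -1710
X(z, u) = -4 + 5*z*(-1 - z) (X(z, u) = -4 + (5*z)*(-1 - z) = -4 + 5*z*(-1 - z))
(-23361 + X(198, -97))*(V - 29614) = (-23361 + (-4 - 5*198*(1 + 198)))*(-1710 - 29614) = (-23361 + (-4 - 5*198*199))*(-31324) = (-23361 + (-4 - 197010))*(-31324) = (-23361 - 197014)*(-31324) = -220375*(-31324) = 6903026500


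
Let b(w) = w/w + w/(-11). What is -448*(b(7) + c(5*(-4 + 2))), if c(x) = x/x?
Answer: -6720/11 ≈ -610.91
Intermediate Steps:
c(x) = 1
b(w) = 1 - w/11 (b(w) = 1 + w*(-1/11) = 1 - w/11)
-448*(b(7) + c(5*(-4 + 2))) = -448*((1 - 1/11*7) + 1) = -448*((1 - 7/11) + 1) = -448*(4/11 + 1) = -448*15/11 = -6720/11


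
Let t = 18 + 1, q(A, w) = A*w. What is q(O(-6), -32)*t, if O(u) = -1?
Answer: 608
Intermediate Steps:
t = 19
q(O(-6), -32)*t = -1*(-32)*19 = 32*19 = 608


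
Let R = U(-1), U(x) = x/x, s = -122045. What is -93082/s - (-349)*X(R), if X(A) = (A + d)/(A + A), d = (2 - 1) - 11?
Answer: -34832471/22190 ≈ -1569.7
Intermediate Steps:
U(x) = 1
R = 1
d = -10 (d = 1 - 11 = -10)
X(A) = (-10 + A)/(2*A) (X(A) = (A - 10)/(A + A) = (-10 + A)/((2*A)) = (-10 + A)*(1/(2*A)) = (-10 + A)/(2*A))
-93082/s - (-349)*X(R) = -93082/(-122045) - (-349)*(1/2)*(-10 + 1)/1 = -93082*(-1/122045) - (-349)*(1/2)*1*(-9) = 8462/11095 - (-349)*(-9)/2 = 8462/11095 - 1*3141/2 = 8462/11095 - 3141/2 = -34832471/22190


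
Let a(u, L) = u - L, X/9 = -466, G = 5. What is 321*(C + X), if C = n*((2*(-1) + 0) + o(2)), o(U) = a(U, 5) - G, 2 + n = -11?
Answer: -1304544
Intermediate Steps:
n = -13 (n = -2 - 11 = -13)
X = -4194 (X = 9*(-466) = -4194)
o(U) = -10 + U (o(U) = (U - 1*5) - 1*5 = (U - 5) - 5 = (-5 + U) - 5 = -10 + U)
C = 130 (C = -13*((2*(-1) + 0) + (-10 + 2)) = -13*((-2 + 0) - 8) = -13*(-2 - 8) = -13*(-10) = 130)
321*(C + X) = 321*(130 - 4194) = 321*(-4064) = -1304544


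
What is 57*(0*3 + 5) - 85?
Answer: 200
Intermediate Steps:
57*(0*3 + 5) - 85 = 57*(0 + 5) - 85 = 57*5 - 85 = 285 - 85 = 200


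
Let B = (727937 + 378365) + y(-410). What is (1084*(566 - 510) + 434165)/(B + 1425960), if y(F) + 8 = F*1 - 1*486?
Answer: 494869/2531358 ≈ 0.19550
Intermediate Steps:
y(F) = -494 + F (y(F) = -8 + (F*1 - 1*486) = -8 + (F - 486) = -8 + (-486 + F) = -494 + F)
B = 1105398 (B = (727937 + 378365) + (-494 - 410) = 1106302 - 904 = 1105398)
(1084*(566 - 510) + 434165)/(B + 1425960) = (1084*(566 - 510) + 434165)/(1105398 + 1425960) = (1084*56 + 434165)/2531358 = (60704 + 434165)*(1/2531358) = 494869*(1/2531358) = 494869/2531358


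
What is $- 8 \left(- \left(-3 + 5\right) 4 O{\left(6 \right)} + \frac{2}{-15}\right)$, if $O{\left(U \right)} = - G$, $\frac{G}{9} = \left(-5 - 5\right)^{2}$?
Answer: $- \frac{863984}{15} \approx -57599.0$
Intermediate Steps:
$G = 900$ ($G = 9 \left(-5 - 5\right)^{2} = 9 \left(-10\right)^{2} = 9 \cdot 100 = 900$)
$O{\left(U \right)} = -900$ ($O{\left(U \right)} = \left(-1\right) 900 = -900$)
$- 8 \left(- \left(-3 + 5\right) 4 O{\left(6 \right)} + \frac{2}{-15}\right) = - 8 \left(- \left(-3 + 5\right) 4 \left(-900\right) + \frac{2}{-15}\right) = - 8 \left(- 2 \cdot 4 \left(-900\right) + 2 \left(- \frac{1}{15}\right)\right) = - 8 \left(- 8 \left(-900\right) - \frac{2}{15}\right) = - 8 \left(\left(-1\right) \left(-7200\right) - \frac{2}{15}\right) = - 8 \left(7200 - \frac{2}{15}\right) = \left(-8\right) \frac{107998}{15} = - \frac{863984}{15}$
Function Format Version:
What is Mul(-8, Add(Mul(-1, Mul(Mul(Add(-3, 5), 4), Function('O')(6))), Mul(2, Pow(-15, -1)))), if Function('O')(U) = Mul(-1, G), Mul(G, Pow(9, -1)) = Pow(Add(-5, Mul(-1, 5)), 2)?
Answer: Rational(-863984, 15) ≈ -57599.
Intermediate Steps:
G = 900 (G = Mul(9, Pow(Add(-5, Mul(-1, 5)), 2)) = Mul(9, Pow(Add(-5, -5), 2)) = Mul(9, Pow(-10, 2)) = Mul(9, 100) = 900)
Function('O')(U) = -900 (Function('O')(U) = Mul(-1, 900) = -900)
Mul(-8, Add(Mul(-1, Mul(Mul(Add(-3, 5), 4), Function('O')(6))), Mul(2, Pow(-15, -1)))) = Mul(-8, Add(Mul(-1, Mul(Mul(Add(-3, 5), 4), -900)), Mul(2, Pow(-15, -1)))) = Mul(-8, Add(Mul(-1, Mul(Mul(2, 4), -900)), Mul(2, Rational(-1, 15)))) = Mul(-8, Add(Mul(-1, Mul(8, -900)), Rational(-2, 15))) = Mul(-8, Add(Mul(-1, -7200), Rational(-2, 15))) = Mul(-8, Add(7200, Rational(-2, 15))) = Mul(-8, Rational(107998, 15)) = Rational(-863984, 15)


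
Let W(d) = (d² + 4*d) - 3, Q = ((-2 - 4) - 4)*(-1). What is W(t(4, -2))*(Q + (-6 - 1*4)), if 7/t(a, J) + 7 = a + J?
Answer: 0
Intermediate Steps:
t(a, J) = 7/(-7 + J + a) (t(a, J) = 7/(-7 + (a + J)) = 7/(-7 + (J + a)) = 7/(-7 + J + a))
Q = 10 (Q = (-6 - 4)*(-1) = -10*(-1) = 10)
W(d) = -3 + d² + 4*d
W(t(4, -2))*(Q + (-6 - 1*4)) = (-3 + (7/(-7 - 2 + 4))² + 4*(7/(-7 - 2 + 4)))*(10 + (-6 - 1*4)) = (-3 + (7/(-5))² + 4*(7/(-5)))*(10 + (-6 - 4)) = (-3 + (7*(-⅕))² + 4*(7*(-⅕)))*(10 - 10) = (-3 + (-7/5)² + 4*(-7/5))*0 = (-3 + 49/25 - 28/5)*0 = -166/25*0 = 0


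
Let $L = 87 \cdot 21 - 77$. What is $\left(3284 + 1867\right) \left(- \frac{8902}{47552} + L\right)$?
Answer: $\frac{214299880899}{23776} \approx 9.0133 \cdot 10^{6}$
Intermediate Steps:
$L = 1750$ ($L = 1827 - 77 = 1750$)
$\left(3284 + 1867\right) \left(- \frac{8902}{47552} + L\right) = \left(3284 + 1867\right) \left(- \frac{8902}{47552} + 1750\right) = 5151 \left(\left(-8902\right) \frac{1}{47552} + 1750\right) = 5151 \left(- \frac{4451}{23776} + 1750\right) = 5151 \cdot \frac{41603549}{23776} = \frac{214299880899}{23776}$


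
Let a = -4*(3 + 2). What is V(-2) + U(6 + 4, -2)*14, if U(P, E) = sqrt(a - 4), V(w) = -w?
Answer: 2 + 28*I*sqrt(6) ≈ 2.0 + 68.586*I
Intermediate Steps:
a = -20 (a = -4*5 = -20)
U(P, E) = 2*I*sqrt(6) (U(P, E) = sqrt(-20 - 4) = sqrt(-24) = 2*I*sqrt(6))
V(-2) + U(6 + 4, -2)*14 = -1*(-2) + (2*I*sqrt(6))*14 = 2 + 28*I*sqrt(6)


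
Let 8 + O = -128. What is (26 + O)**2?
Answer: 12100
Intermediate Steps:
O = -136 (O = -8 - 128 = -136)
(26 + O)**2 = (26 - 136)**2 = (-110)**2 = 12100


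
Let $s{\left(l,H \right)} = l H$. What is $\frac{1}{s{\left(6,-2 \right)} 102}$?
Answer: $- \frac{1}{1224} \approx -0.00081699$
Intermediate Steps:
$s{\left(l,H \right)} = H l$
$\frac{1}{s{\left(6,-2 \right)} 102} = \frac{1}{\left(-2\right) 6 \cdot 102} = \frac{1}{\left(-12\right) 102} = \frac{1}{-1224} = - \frac{1}{1224}$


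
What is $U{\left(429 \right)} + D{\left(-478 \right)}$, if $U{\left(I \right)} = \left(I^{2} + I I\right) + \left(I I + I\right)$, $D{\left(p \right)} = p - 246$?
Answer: $551828$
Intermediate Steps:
$D{\left(p \right)} = -246 + p$ ($D{\left(p \right)} = p - 246 = -246 + p$)
$U{\left(I \right)} = I + 3 I^{2}$ ($U{\left(I \right)} = \left(I^{2} + I^{2}\right) + \left(I^{2} + I\right) = 2 I^{2} + \left(I + I^{2}\right) = I + 3 I^{2}$)
$U{\left(429 \right)} + D{\left(-478 \right)} = 429 \left(1 + 3 \cdot 429\right) - 724 = 429 \left(1 + 1287\right) - 724 = 429 \cdot 1288 - 724 = 552552 - 724 = 551828$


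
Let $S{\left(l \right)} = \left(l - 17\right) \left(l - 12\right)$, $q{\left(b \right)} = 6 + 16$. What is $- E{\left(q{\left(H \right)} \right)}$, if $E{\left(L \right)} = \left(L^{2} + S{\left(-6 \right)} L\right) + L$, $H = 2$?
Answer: $-9614$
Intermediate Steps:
$q{\left(b \right)} = 22$
$S{\left(l \right)} = \left(-17 + l\right) \left(-12 + l\right)$
$E{\left(L \right)} = L^{2} + 415 L$ ($E{\left(L \right)} = \left(L^{2} + \left(204 + \left(-6\right)^{2} - -174\right) L\right) + L = \left(L^{2} + \left(204 + 36 + 174\right) L\right) + L = \left(L^{2} + 414 L\right) + L = L^{2} + 415 L$)
$- E{\left(q{\left(H \right)} \right)} = - 22 \left(415 + 22\right) = - 22 \cdot 437 = \left(-1\right) 9614 = -9614$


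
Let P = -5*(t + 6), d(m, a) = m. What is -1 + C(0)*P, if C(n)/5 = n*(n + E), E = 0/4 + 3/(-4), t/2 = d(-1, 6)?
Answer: -1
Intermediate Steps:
t = -2 (t = 2*(-1) = -2)
E = -3/4 (E = 0*(1/4) + 3*(-1/4) = 0 - 3/4 = -3/4 ≈ -0.75000)
C(n) = 5*n*(-3/4 + n) (C(n) = 5*(n*(n - 3/4)) = 5*(n*(-3/4 + n)) = 5*n*(-3/4 + n))
P = -20 (P = -5*(-2 + 6) = -5*4 = -20)
-1 + C(0)*P = -1 + ((5/4)*0*(-3 + 4*0))*(-20) = -1 + ((5/4)*0*(-3 + 0))*(-20) = -1 + ((5/4)*0*(-3))*(-20) = -1 + 0*(-20) = -1 + 0 = -1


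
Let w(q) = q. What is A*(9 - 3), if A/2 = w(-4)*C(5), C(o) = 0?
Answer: 0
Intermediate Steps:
A = 0 (A = 2*(-4*0) = 2*0 = 0)
A*(9 - 3) = 0*(9 - 3) = 0*6 = 0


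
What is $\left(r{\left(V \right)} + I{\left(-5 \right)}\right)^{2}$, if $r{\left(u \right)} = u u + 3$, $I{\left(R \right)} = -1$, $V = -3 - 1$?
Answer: $324$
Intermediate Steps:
$V = -4$
$r{\left(u \right)} = 3 + u^{2}$ ($r{\left(u \right)} = u^{2} + 3 = 3 + u^{2}$)
$\left(r{\left(V \right)} + I{\left(-5 \right)}\right)^{2} = \left(\left(3 + \left(-4\right)^{2}\right) - 1\right)^{2} = \left(\left(3 + 16\right) - 1\right)^{2} = \left(19 - 1\right)^{2} = 18^{2} = 324$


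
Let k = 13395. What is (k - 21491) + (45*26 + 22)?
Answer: -6904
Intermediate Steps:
(k - 21491) + (45*26 + 22) = (13395 - 21491) + (45*26 + 22) = -8096 + (1170 + 22) = -8096 + 1192 = -6904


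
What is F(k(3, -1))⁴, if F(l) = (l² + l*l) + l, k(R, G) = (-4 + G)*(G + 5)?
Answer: 370150560000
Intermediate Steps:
k(R, G) = (-4 + G)*(5 + G)
F(l) = l + 2*l² (F(l) = (l² + l²) + l = 2*l² + l = l + 2*l²)
F(k(3, -1))⁴ = ((-20 - 1 + (-1)²)*(1 + 2*(-20 - 1 + (-1)²)))⁴ = ((-20 - 1 + 1)*(1 + 2*(-20 - 1 + 1)))⁴ = (-20*(1 + 2*(-20)))⁴ = (-20*(1 - 40))⁴ = (-20*(-39))⁴ = 780⁴ = 370150560000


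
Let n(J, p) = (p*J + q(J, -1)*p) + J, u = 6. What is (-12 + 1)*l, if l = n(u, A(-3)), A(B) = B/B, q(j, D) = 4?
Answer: -176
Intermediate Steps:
A(B) = 1
n(J, p) = J + 4*p + J*p (n(J, p) = (p*J + 4*p) + J = (J*p + 4*p) + J = (4*p + J*p) + J = J + 4*p + J*p)
l = 16 (l = 6 + 4*1 + 6*1 = 6 + 4 + 6 = 16)
(-12 + 1)*l = (-12 + 1)*16 = -11*16 = -176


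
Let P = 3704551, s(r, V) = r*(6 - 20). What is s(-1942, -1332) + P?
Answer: 3731739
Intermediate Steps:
s(r, V) = -14*r (s(r, V) = r*(-14) = -14*r)
s(-1942, -1332) + P = -14*(-1942) + 3704551 = 27188 + 3704551 = 3731739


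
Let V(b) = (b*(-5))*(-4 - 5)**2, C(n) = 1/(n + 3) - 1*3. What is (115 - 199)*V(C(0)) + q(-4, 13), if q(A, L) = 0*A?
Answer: -90720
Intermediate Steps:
q(A, L) = 0
C(n) = -3 + 1/(3 + n) (C(n) = 1/(3 + n) - 3 = -3 + 1/(3 + n))
V(b) = -405*b (V(b) = -5*b*(-9)**2 = -5*b*81 = -405*b)
(115 - 199)*V(C(0)) + q(-4, 13) = (115 - 199)*(-405*(-8 - 3*0)/(3 + 0)) + 0 = -(-34020)*(-8 + 0)/3 + 0 = -(-34020)*(1/3)*(-8) + 0 = -(-34020)*(-8)/3 + 0 = -84*1080 + 0 = -90720 + 0 = -90720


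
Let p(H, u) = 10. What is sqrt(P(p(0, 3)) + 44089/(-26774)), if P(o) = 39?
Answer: sqrt(26776597078)/26774 ≈ 6.1117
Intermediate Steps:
sqrt(P(p(0, 3)) + 44089/(-26774)) = sqrt(39 + 44089/(-26774)) = sqrt(39 + 44089*(-1/26774)) = sqrt(39 - 44089/26774) = sqrt(1000097/26774) = sqrt(26776597078)/26774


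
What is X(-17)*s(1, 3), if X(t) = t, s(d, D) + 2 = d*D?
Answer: -17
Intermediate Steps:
s(d, D) = -2 + D*d (s(d, D) = -2 + d*D = -2 + D*d)
X(-17)*s(1, 3) = -17*(-2 + 3*1) = -17*(-2 + 3) = -17*1 = -17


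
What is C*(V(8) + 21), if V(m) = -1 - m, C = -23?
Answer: -276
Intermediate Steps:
C*(V(8) + 21) = -23*((-1 - 1*8) + 21) = -23*((-1 - 8) + 21) = -23*(-9 + 21) = -23*12 = -276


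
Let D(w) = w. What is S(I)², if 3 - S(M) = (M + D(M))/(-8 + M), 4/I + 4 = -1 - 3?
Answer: 2401/289 ≈ 8.3080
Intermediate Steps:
I = -½ (I = 4/(-4 + (-1 - 3)) = 4/(-4 - 4) = 4/(-8) = 4*(-⅛) = -½ ≈ -0.50000)
S(M) = 3 - 2*M/(-8 + M) (S(M) = 3 - (M + M)/(-8 + M) = 3 - 2*M/(-8 + M))
S(I)² = ((-24 - ½)/(-8 - ½))² = (-49/2/(-17/2))² = (-2/17*(-49/2))² = (49/17)² = 2401/289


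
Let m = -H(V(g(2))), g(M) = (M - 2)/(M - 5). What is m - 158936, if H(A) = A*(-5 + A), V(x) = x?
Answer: -158936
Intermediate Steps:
g(M) = (-2 + M)/(-5 + M)
m = 0 (m = -(-2 + 2)/(-5 + 2)*(-5 + (-2 + 2)/(-5 + 2)) = -0/(-3)*(-5 + 0/(-3)) = -(-⅓*0)*(-5 - ⅓*0) = -0*(-5 + 0) = -0*(-5) = -1*0 = 0)
m - 158936 = 0 - 158936 = -158936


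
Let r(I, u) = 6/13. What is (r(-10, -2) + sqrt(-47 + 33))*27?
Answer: 162/13 + 27*I*sqrt(14) ≈ 12.462 + 101.02*I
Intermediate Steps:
r(I, u) = 6/13 (r(I, u) = 6*(1/13) = 6/13)
(r(-10, -2) + sqrt(-47 + 33))*27 = (6/13 + sqrt(-47 + 33))*27 = (6/13 + sqrt(-14))*27 = (6/13 + I*sqrt(14))*27 = 162/13 + 27*I*sqrt(14)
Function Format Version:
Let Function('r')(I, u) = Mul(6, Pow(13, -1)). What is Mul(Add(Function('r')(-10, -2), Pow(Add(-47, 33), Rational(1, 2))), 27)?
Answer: Add(Rational(162, 13), Mul(27, I, Pow(14, Rational(1, 2)))) ≈ Add(12.462, Mul(101.02, I))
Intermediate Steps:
Function('r')(I, u) = Rational(6, 13) (Function('r')(I, u) = Mul(6, Rational(1, 13)) = Rational(6, 13))
Mul(Add(Function('r')(-10, -2), Pow(Add(-47, 33), Rational(1, 2))), 27) = Mul(Add(Rational(6, 13), Pow(Add(-47, 33), Rational(1, 2))), 27) = Mul(Add(Rational(6, 13), Pow(-14, Rational(1, 2))), 27) = Mul(Add(Rational(6, 13), Mul(I, Pow(14, Rational(1, 2)))), 27) = Add(Rational(162, 13), Mul(27, I, Pow(14, Rational(1, 2))))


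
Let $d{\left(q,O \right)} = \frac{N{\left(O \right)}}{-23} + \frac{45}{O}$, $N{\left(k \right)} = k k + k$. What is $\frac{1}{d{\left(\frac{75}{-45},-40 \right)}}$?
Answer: $- \frac{184}{12687} \approx -0.014503$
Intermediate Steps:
$N{\left(k \right)} = k + k^{2}$ ($N{\left(k \right)} = k^{2} + k = k + k^{2}$)
$d{\left(q,O \right)} = \frac{45}{O} - \frac{O \left(1 + O\right)}{23}$ ($d{\left(q,O \right)} = \frac{O \left(1 + O\right)}{-23} + \frac{45}{O} = O \left(1 + O\right) \left(- \frac{1}{23}\right) + \frac{45}{O} = - \frac{O \left(1 + O\right)}{23} + \frac{45}{O} = \frac{45}{O} - \frac{O \left(1 + O\right)}{23}$)
$\frac{1}{d{\left(\frac{75}{-45},-40 \right)}} = \frac{1}{\frac{1}{23} \frac{1}{-40} \left(1035 - \left(-40\right)^{2} - \left(-40\right)^{3}\right)} = \frac{1}{\frac{1}{23} \left(- \frac{1}{40}\right) \left(1035 - 1600 - -64000\right)} = \frac{1}{\frac{1}{23} \left(- \frac{1}{40}\right) \left(1035 - 1600 + 64000\right)} = \frac{1}{\frac{1}{23} \left(- \frac{1}{40}\right) 63435} = \frac{1}{- \frac{12687}{184}} = - \frac{184}{12687}$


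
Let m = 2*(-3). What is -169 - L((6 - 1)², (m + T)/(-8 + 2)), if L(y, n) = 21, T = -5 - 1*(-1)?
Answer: -190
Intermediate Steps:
T = -4 (T = -5 + 1 = -4)
m = -6
-169 - L((6 - 1)², (m + T)/(-8 + 2)) = -169 - 1*21 = -169 - 21 = -190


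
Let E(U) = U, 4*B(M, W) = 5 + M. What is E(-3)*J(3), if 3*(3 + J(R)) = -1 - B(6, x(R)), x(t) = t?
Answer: 51/4 ≈ 12.750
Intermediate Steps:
B(M, W) = 5/4 + M/4 (B(M, W) = (5 + M)/4 = 5/4 + M/4)
J(R) = -17/4 (J(R) = -3 + (-1 - (5/4 + (¼)*6))/3 = -3 + (-1 - (5/4 + 3/2))/3 = -3 + (-1 - 1*11/4)/3 = -3 + (-1 - 11/4)/3 = -3 + (⅓)*(-15/4) = -3 - 5/4 = -17/4)
E(-3)*J(3) = -3*(-17/4) = 51/4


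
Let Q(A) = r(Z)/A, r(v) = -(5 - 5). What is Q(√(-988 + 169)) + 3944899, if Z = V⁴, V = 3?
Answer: 3944899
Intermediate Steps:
Z = 81 (Z = 3⁴ = 81)
r(v) = 0 (r(v) = -1*0 = 0)
Q(A) = 0 (Q(A) = 0/A = 0)
Q(√(-988 + 169)) + 3944899 = 0 + 3944899 = 3944899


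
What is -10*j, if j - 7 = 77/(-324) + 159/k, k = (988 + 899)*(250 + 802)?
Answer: -906137125/13399587 ≈ -67.624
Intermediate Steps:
k = 1985124 (k = 1887*1052 = 1985124)
j = 181227425/26799174 (j = 7 + (77/(-324) + 159/1985124) = 7 + (77*(-1/324) + 159*(1/1985124)) = 7 + (-77/324 + 53/661708) = 7 - 6366793/26799174 = 181227425/26799174 ≈ 6.7624)
-10*j = -10*181227425/26799174 = -906137125/13399587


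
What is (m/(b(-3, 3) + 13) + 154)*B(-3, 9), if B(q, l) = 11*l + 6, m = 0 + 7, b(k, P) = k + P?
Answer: 210945/13 ≈ 16227.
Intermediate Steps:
b(k, P) = P + k
m = 7
B(q, l) = 6 + 11*l
(m/(b(-3, 3) + 13) + 154)*B(-3, 9) = (7/((3 - 3) + 13) + 154)*(6 + 11*9) = (7/(0 + 13) + 154)*(6 + 99) = (7/13 + 154)*105 = (2009/13)*105 = 210945/13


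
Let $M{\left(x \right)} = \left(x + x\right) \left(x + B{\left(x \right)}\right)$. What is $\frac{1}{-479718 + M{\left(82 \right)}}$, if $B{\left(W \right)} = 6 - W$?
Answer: $- \frac{1}{478734} \approx -2.0888 \cdot 10^{-6}$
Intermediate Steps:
$M{\left(x \right)} = 12 x$ ($M{\left(x \right)} = \left(x + x\right) \left(x - \left(-6 + x\right)\right) = 2 x 6 = 12 x$)
$\frac{1}{-479718 + M{\left(82 \right)}} = \frac{1}{-479718 + 12 \cdot 82} = \frac{1}{-479718 + 984} = \frac{1}{-478734} = - \frac{1}{478734}$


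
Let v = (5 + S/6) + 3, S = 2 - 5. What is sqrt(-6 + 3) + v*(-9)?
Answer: -135/2 + I*sqrt(3) ≈ -67.5 + 1.732*I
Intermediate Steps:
S = -3
v = 15/2 (v = (5 - 3/6) + 3 = (5 - 3*1/6) + 3 = (5 - 1/2) + 3 = 9/2 + 3 = 15/2 ≈ 7.5000)
sqrt(-6 + 3) + v*(-9) = sqrt(-6 + 3) + (15/2)*(-9) = sqrt(-3) - 135/2 = I*sqrt(3) - 135/2 = -135/2 + I*sqrt(3)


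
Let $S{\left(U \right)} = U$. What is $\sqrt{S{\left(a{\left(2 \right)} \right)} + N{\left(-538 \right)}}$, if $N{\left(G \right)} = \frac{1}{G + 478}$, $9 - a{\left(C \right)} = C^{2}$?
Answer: $\frac{\sqrt{4485}}{30} \approx 2.2323$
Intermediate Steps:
$a{\left(C \right)} = 9 - C^{2}$
$N{\left(G \right)} = \frac{1}{478 + G}$
$\sqrt{S{\left(a{\left(2 \right)} \right)} + N{\left(-538 \right)}} = \sqrt{\left(9 - 2^{2}\right) + \frac{1}{478 - 538}} = \sqrt{\left(9 - 4\right) + \frac{1}{-60}} = \sqrt{\left(9 - 4\right) - \frac{1}{60}} = \sqrt{5 - \frac{1}{60}} = \sqrt{\frac{299}{60}} = \frac{\sqrt{4485}}{30}$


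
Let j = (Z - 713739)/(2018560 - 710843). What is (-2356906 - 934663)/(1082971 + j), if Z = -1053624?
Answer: -4304440737973/1416217819844 ≈ -3.0394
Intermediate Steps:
j = -1767363/1307717 (j = (-1053624 - 713739)/(2018560 - 710843) = -1767363/1307717 ≈ -1.3515)
(-2356906 - 934663)/(1082971 + j) = (-2356906 - 934663)/(1082971 - 1767363/1307717) = -3291569/1416217819844/1307717 = -3291569*1307717/1416217819844 = -4304440737973/1416217819844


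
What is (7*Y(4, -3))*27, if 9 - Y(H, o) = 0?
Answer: 1701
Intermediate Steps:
Y(H, o) = 9 (Y(H, o) = 9 - 1*0 = 9 + 0 = 9)
(7*Y(4, -3))*27 = (7*9)*27 = 63*27 = 1701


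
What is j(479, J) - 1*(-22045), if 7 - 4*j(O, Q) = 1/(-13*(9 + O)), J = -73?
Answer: 559458329/25376 ≈ 22047.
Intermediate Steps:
j(O, Q) = 7/4 - 1/(4*(-117 - 13*O)) (j(O, Q) = 7/4 - (-1/(13*(9 + O)))/4 = 7/4 - 1/(4*(-117 - 13*O)))
j(479, J) - 1*(-22045) = (820 + 91*479)/(52*(9 + 479)) - 1*(-22045) = (1/52)*(820 + 43589)/488 + 22045 = (1/52)*(1/488)*44409 + 22045 = 44409/25376 + 22045 = 559458329/25376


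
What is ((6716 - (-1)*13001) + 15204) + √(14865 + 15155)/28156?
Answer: 34921 + √7505/14078 ≈ 34921.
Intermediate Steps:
((6716 - (-1)*13001) + 15204) + √(14865 + 15155)/28156 = ((6716 - 1*(-13001)) + 15204) + √30020*(1/28156) = ((6716 + 13001) + 15204) + (2*√7505)*(1/28156) = (19717 + 15204) + √7505/14078 = 34921 + √7505/14078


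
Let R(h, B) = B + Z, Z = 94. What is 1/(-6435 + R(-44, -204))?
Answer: -1/6545 ≈ -0.00015279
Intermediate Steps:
R(h, B) = 94 + B (R(h, B) = B + 94 = 94 + B)
1/(-6435 + R(-44, -204)) = 1/(-6435 + (94 - 204)) = 1/(-6435 - 110) = 1/(-6545) = -1/6545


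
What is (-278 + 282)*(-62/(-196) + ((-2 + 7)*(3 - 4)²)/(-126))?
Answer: 488/441 ≈ 1.1066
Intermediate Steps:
(-278 + 282)*(-62/(-196) + ((-2 + 7)*(3 - 4)²)/(-126)) = 4*(-62*(-1/196) + (5*(-1)²)*(-1/126)) = 4*(31/98 + (5*1)*(-1/126)) = 4*(31/98 + 5*(-1/126)) = 4*(31/98 - 5/126) = 4*(122/441) = 488/441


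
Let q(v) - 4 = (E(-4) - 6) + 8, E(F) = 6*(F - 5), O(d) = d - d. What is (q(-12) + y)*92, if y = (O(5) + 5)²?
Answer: -2116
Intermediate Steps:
O(d) = 0
E(F) = -30 + 6*F (E(F) = 6*(-5 + F) = -30 + 6*F)
y = 25 (y = (0 + 5)² = 5² = 25)
q(v) = -48 (q(v) = 4 + (((-30 + 6*(-4)) - 6) + 8) = 4 + (((-30 - 24) - 6) + 8) = 4 + ((-54 - 6) + 8) = 4 + (-60 + 8) = 4 - 52 = -48)
(q(-12) + y)*92 = (-48 + 25)*92 = -23*92 = -2116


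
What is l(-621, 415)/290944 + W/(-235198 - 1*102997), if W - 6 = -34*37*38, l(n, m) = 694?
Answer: 7070624321/49197903040 ≈ 0.14372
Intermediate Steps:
W = -47798 (W = 6 - 34*37*38 = 6 - 1258*38 = 6 - 47804 = -47798)
l(-621, 415)/290944 + W/(-235198 - 1*102997) = 694/290944 - 47798/(-235198 - 1*102997) = 694*(1/290944) - 47798/(-235198 - 102997) = 347/145472 - 47798/(-338195) = 347/145472 - 47798*(-1/338195) = 347/145472 + 47798/338195 = 7070624321/49197903040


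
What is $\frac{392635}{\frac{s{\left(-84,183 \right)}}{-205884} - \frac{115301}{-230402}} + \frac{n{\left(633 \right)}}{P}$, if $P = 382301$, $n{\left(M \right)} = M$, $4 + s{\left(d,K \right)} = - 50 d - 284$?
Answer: $\frac{118673031638507259231}{145512033975941} \approx 8.1556 \cdot 10^{5}$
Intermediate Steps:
$s{\left(d,K \right)} = -288 - 50 d$ ($s{\left(d,K \right)} = -4 - \left(284 + 50 d\right) = -288 - 50 d$)
$\frac{392635}{\frac{s{\left(-84,183 \right)}}{-205884} - \frac{115301}{-230402}} + \frac{n{\left(633 \right)}}{P} = \frac{392635}{\frac{-288 - -4200}{-205884} - \frac{115301}{-230402}} + \frac{633}{382301} = \frac{392635}{\left(-288 + 4200\right) \left(- \frac{1}{205884}\right) - - \frac{115301}{230402}} + 633 \cdot \frac{1}{382301} = \frac{392635}{3912 \left(- \frac{1}{205884}\right) + \frac{115301}{230402}} + \frac{633}{382301} = \frac{392635}{- \frac{326}{17157} + \frac{115301}{230402}} + \frac{633}{382301} = \frac{392635}{\frac{1903108205}{3953007114}} + \frac{633}{382301} = 392635 \cdot \frac{3953007114}{1903108205} + \frac{633}{382301} = \frac{310417789641078}{380621641} + \frac{633}{382301} = \frac{118673031638507259231}{145512033975941}$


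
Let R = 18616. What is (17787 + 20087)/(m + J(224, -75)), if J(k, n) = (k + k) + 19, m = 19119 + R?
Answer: 18937/19101 ≈ 0.99141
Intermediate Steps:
m = 37735 (m = 19119 + 18616 = 37735)
J(k, n) = 19 + 2*k (J(k, n) = 2*k + 19 = 19 + 2*k)
(17787 + 20087)/(m + J(224, -75)) = (17787 + 20087)/(37735 + (19 + 2*224)) = 37874/(37735 + (19 + 448)) = 37874/(37735 + 467) = 37874/38202 = 37874*(1/38202) = 18937/19101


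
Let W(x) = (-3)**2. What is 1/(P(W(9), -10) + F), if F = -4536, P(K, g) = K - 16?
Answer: -1/4543 ≈ -0.00022012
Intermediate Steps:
W(x) = 9
P(K, g) = -16 + K
1/(P(W(9), -10) + F) = 1/((-16 + 9) - 4536) = 1/(-7 - 4536) = 1/(-4543) = -1/4543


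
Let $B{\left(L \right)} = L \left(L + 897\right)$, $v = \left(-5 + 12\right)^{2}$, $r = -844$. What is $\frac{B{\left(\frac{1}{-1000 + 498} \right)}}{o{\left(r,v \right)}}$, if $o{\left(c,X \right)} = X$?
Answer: $- \frac{450293}{12348196} \approx -0.036466$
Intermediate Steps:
$v = 49$ ($v = 7^{2} = 49$)
$B{\left(L \right)} = L \left(897 + L\right)$
$\frac{B{\left(\frac{1}{-1000 + 498} \right)}}{o{\left(r,v \right)}} = \frac{\frac{1}{-1000 + 498} \left(897 + \frac{1}{-1000 + 498}\right)}{49} = \frac{897 + \frac{1}{-502}}{-502} \cdot \frac{1}{49} = - \frac{897 - \frac{1}{502}}{502} \cdot \frac{1}{49} = \left(- \frac{1}{502}\right) \frac{450293}{502} \cdot \frac{1}{49} = \left(- \frac{450293}{252004}\right) \frac{1}{49} = - \frac{450293}{12348196}$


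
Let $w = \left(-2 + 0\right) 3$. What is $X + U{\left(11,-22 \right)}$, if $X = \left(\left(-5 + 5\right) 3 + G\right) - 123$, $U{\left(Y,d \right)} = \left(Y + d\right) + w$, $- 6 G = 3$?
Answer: $- \frac{281}{2} \approx -140.5$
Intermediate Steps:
$G = - \frac{1}{2}$ ($G = \left(- \frac{1}{6}\right) 3 = - \frac{1}{2} \approx -0.5$)
$w = -6$ ($w = \left(-2\right) 3 = -6$)
$U{\left(Y,d \right)} = -6 + Y + d$ ($U{\left(Y,d \right)} = \left(Y + d\right) - 6 = -6 + Y + d$)
$X = - \frac{247}{2}$ ($X = \left(\left(-5 + 5\right) 3 - \frac{1}{2}\right) - 123 = \left(0 \cdot 3 - \frac{1}{2}\right) - 123 = \left(0 - \frac{1}{2}\right) - 123 = - \frac{1}{2} - 123 = - \frac{247}{2} \approx -123.5$)
$X + U{\left(11,-22 \right)} = - \frac{247}{2} - 17 = - \frac{281}{2}$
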